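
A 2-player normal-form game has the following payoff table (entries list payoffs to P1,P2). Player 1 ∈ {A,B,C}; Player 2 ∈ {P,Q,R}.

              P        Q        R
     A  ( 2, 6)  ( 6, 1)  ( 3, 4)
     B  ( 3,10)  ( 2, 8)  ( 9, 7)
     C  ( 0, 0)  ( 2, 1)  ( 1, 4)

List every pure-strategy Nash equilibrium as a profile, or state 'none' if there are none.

(A,P): not NE [P1→B gives 3>2]
(A,Q): not NE [P2→P gives 6>1]
(A,R): not NE [P1→B gives 9>3; P2→P gives 6>4]
(B,P): NE
(B,Q): not NE [P1→A gives 6>2; P2→P gives 10>8]
(B,R): not NE [P2→P gives 10>7]
(C,P): not NE [P1→B gives 3>0; P2→R gives 4>0]
(C,Q): not NE [P1→A gives 6>2; P2→R gives 4>1]
(C,R): not NE [P1→B gives 9>1]

PSNE = {(B,P)}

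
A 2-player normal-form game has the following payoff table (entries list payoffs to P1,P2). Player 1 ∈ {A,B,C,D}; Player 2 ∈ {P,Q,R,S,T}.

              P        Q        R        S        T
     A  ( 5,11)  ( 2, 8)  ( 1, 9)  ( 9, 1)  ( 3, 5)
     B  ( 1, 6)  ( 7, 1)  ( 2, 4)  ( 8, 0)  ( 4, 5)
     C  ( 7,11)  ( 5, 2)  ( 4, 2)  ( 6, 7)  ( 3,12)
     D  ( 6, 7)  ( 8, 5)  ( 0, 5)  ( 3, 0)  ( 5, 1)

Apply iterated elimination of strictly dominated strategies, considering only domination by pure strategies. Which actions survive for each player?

P2 drop Q (P beats it: A:11>8 B:6>1 C:11>2 D:7>5)
P2 drop R (P beats it: A:11>9 B:6>4 C:11>2 D:7>5)
P2 drop S (P beats it: A:11>1 B:6>0 C:11>7 D:7>0)
P1 drop A (D beats it: P:6>5 T:5>3)
P1 drop B (D beats it: P:6>1 T:5>4)
P1→{C,D} P2→{P,T}

Remaining: P1:{C,D} P2:{P,T}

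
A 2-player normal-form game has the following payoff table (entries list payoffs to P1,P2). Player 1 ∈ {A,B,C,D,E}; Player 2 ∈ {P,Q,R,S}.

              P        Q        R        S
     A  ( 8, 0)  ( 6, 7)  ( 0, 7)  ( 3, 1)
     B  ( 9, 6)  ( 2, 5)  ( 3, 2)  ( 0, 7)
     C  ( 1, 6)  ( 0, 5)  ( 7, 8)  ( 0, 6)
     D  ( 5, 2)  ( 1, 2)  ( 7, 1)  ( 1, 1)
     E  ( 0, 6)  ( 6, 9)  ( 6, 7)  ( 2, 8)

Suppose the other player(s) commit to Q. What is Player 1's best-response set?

argmax u_1 = {A,E}

u_1(A vs Q) = 6
u_1(B vs Q) = 2
u_1(C vs Q) = 0
u_1(D vs Q) = 1
u_1(E vs Q) = 6
max payoff 6 at {A,E}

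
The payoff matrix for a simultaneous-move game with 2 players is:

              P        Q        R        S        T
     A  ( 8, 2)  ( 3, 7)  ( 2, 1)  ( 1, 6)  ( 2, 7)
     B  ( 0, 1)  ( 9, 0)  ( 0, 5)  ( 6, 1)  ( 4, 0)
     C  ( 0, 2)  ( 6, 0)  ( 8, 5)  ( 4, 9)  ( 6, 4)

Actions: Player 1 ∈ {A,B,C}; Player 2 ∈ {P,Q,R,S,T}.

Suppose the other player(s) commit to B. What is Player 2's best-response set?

u_2(P vs B) = 1
u_2(Q vs B) = 0
u_2(R vs B) = 5
u_2(S vs B) = 1
u_2(T vs B) = 0
max payoff 5 at {R}

BR_2 = {R}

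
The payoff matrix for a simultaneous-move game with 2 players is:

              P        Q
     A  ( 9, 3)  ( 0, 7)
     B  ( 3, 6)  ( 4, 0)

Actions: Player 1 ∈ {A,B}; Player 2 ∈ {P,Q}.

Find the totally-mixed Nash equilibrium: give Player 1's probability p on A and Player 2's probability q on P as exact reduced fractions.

p=3/5, q=2/5

P1 indiff ⇒ q·9+(1-q)·0 = q·3+(1-q)·4 ⇒ q(6) = (1-q)(4) ⇒ q = 2/5
P2 indiff ⇒ p·3+(1-p)·6 = p·7+(1-p)·0 ⇒ p(-4) = (1-p)(-6) ⇒ p = 3/5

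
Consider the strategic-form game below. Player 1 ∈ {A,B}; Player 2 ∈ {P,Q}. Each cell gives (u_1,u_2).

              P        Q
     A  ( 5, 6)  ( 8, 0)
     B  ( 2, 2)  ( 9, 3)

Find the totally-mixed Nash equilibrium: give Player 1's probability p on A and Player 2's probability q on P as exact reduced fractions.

P1 indiff ⇒ q·5+(1-q)·8 = q·2+(1-q)·9 ⇒ q(3) = (1-q)(1) ⇒ q = 1/4
P2 indiff ⇒ p·6+(1-p)·2 = p·0+(1-p)·3 ⇒ p(6) = (1-p)(1) ⇒ p = 1/7

(p,q) = (1/7, 1/4)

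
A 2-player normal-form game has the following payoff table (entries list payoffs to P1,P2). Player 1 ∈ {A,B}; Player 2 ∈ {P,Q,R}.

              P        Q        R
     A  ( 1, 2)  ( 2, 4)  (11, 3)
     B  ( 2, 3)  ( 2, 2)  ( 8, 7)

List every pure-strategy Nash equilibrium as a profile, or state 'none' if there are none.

PSNE = {(A,Q)}

(A,P): not NE [P1→B gives 2>1; P2→Q gives 4>2]
(A,Q): NE
(A,R): not NE [P2→Q gives 4>3]
(B,P): not NE [P2→R gives 7>3]
(B,Q): not NE [P2→R gives 7>2]
(B,R): not NE [P1→A gives 11>8]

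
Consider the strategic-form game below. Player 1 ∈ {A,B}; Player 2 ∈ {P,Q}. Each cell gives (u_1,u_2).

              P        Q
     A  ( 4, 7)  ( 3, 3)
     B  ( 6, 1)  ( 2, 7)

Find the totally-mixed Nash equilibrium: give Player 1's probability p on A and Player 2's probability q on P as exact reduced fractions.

(p,q) = (3/5, 1/3)

P1 indiff ⇒ q·4+(1-q)·3 = q·6+(1-q)·2 ⇒ q(-2) = (1-q)(-1) ⇒ q = 1/3
P2 indiff ⇒ p·7+(1-p)·1 = p·3+(1-p)·7 ⇒ p(4) = (1-p)(6) ⇒ p = 3/5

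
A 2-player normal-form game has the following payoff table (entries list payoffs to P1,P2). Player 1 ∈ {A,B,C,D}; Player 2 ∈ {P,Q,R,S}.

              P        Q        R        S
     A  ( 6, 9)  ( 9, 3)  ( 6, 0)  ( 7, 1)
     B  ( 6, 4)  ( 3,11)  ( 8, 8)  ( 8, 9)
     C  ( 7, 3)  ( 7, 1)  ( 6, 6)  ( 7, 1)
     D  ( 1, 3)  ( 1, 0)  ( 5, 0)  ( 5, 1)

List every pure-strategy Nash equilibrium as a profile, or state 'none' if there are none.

Equilibria: none

(A,P): not NE [P1→C gives 7>6]
(A,Q): not NE [P2→P gives 9>3]
(A,R): not NE [P1→B gives 8>6; P2→P gives 9>0]
(A,S): not NE [P1→B gives 8>7; P2→P gives 9>1]
(B,P): not NE [P1→C gives 7>6; P2→Q gives 11>4]
(B,Q): not NE [P1→A gives 9>3]
(B,R): not NE [P2→Q gives 11>8]
(B,S): not NE [P2→Q gives 11>9]
(C,P): not NE [P2→R gives 6>3]
(C,Q): not NE [P1→A gives 9>7; P2→R gives 6>1]
(C,R): not NE [P1→B gives 8>6]
(C,S): not NE [P1→B gives 8>7; P2→R gives 6>1]
(D,P): not NE [P1→C gives 7>1]
(D,Q): not NE [P1→A gives 9>1; P2→P gives 3>0]
(D,R): not NE [P1→B gives 8>5; P2→P gives 3>0]
(D,S): not NE [P1→B gives 8>5; P2→P gives 3>1]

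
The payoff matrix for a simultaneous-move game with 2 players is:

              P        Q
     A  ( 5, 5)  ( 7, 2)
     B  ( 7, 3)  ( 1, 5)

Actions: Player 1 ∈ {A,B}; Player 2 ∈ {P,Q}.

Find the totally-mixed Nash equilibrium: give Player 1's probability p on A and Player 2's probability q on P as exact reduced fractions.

P1 indiff ⇒ q·5+(1-q)·7 = q·7+(1-q)·1 ⇒ q(-2) = (1-q)(-6) ⇒ q = 3/4
P2 indiff ⇒ p·5+(1-p)·3 = p·2+(1-p)·5 ⇒ p(3) = (1-p)(2) ⇒ p = 2/5

p=2/5, q=3/4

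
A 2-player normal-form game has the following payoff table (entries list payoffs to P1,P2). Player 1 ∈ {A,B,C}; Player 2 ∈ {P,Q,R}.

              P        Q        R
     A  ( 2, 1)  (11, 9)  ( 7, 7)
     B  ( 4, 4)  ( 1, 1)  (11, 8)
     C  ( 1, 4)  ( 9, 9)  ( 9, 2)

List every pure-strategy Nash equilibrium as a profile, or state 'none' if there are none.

(A,P): not NE [P1→B gives 4>2; P2→Q gives 9>1]
(A,Q): NE
(A,R): not NE [P1→B gives 11>7; P2→Q gives 9>7]
(B,P): not NE [P2→R gives 8>4]
(B,Q): not NE [P1→A gives 11>1; P2→R gives 8>1]
(B,R): NE
(C,P): not NE [P1→B gives 4>1; P2→Q gives 9>4]
(C,Q): not NE [P1→A gives 11>9]
(C,R): not NE [P1→B gives 11>9; P2→Q gives 9>2]

PSNE = {(A,Q), (B,R)}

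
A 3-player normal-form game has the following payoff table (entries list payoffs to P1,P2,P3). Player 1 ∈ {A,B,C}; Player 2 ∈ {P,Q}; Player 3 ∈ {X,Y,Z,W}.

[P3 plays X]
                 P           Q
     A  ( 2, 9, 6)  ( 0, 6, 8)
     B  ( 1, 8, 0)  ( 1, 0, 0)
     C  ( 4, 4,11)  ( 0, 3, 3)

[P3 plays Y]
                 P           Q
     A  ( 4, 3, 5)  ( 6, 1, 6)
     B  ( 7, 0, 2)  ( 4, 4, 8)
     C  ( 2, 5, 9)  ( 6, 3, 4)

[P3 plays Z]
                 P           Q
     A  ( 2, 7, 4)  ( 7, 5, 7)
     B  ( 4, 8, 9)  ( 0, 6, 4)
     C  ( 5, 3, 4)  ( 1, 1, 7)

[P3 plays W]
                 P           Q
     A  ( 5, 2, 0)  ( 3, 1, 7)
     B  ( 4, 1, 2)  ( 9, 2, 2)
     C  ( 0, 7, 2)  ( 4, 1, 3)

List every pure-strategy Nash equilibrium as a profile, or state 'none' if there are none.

(A,P,X): not NE [P1→C gives 4>2]
(A,P,Y): not NE [P1→B gives 7>4; P3→X gives 6>5]
(A,P,Z): not NE [P1→C gives 5>2; P3→X gives 6>4]
(A,P,W): not NE [P3→X gives 6>0]
(A,Q,X): not NE [P1→B gives 1>0; P2→P gives 9>6]
(A,Q,Y): not NE [P2→P gives 3>1; P3→X gives 8>6]
(A,Q,Z): not NE [P2→P gives 7>5; P3→X gives 8>7]
(A,Q,W): not NE [P1→B gives 9>3; P2→P gives 2>1; P3→X gives 8>7]
(B,P,X): not NE [P1→C gives 4>1; P3→Z gives 9>0]
(B,P,Y): not NE [P2→Q gives 4>0; P3→Z gives 9>2]
(B,P,Z): not NE [P1→C gives 5>4]
(B,P,W): not NE [P1→A gives 5>4; P2→Q gives 2>1; P3→Z gives 9>2]
(B,Q,X): not NE [P2→P gives 8>0; P3→Y gives 8>0]
(B,Q,Y): not NE [P1→C gives 6>4]
(B,Q,Z): not NE [P1→A gives 7>0; P2→P gives 8>6; P3→Y gives 8>4]
(B,Q,W): not NE [P3→Y gives 8>2]
(C,P,X): NE
(C,P,Y): not NE [P1→B gives 7>2; P3→X gives 11>9]
(C,P,Z): not NE [P3→X gives 11>4]
(C,P,W): not NE [P1→A gives 5>0; P3→X gives 11>2]
(C,Q,X): not NE [P1→B gives 1>0; P2→P gives 4>3; P3→Z gives 7>3]
(C,Q,Y): not NE [P2→P gives 5>3; P3→Z gives 7>4]
(C,Q,Z): not NE [P1→A gives 7>1; P2→P gives 3>1]
(C,Q,W): not NE [P1→B gives 9>4; P2→P gives 7>1; P3→Z gives 7>3]

Nash profiles: (C,P,X)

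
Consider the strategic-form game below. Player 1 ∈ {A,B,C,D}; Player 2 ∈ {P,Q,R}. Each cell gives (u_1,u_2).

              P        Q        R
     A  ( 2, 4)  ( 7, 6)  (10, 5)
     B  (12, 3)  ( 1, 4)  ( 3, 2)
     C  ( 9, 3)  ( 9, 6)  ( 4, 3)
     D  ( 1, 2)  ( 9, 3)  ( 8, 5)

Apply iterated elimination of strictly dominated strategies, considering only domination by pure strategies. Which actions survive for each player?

P2 drop P (Q beats it: A:6>4 B:4>3 C:6>3 D:3>2)
P1 drop B (A beats it: Q:7>1 R:10>3)
P1→{A,C,D} P2→{Q,R}

IESDS → P1:{A,C,D} P2:{Q,R}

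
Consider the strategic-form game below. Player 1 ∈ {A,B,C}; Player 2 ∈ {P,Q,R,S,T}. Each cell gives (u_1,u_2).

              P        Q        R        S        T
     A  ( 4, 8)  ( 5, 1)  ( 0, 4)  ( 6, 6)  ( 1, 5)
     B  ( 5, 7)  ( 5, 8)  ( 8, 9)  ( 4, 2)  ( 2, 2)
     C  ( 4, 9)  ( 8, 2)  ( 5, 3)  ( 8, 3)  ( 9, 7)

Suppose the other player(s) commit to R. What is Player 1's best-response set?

BR_1 = {B}

u_1(A vs R) = 0
u_1(B vs R) = 8
u_1(C vs R) = 5
max payoff 8 at {B}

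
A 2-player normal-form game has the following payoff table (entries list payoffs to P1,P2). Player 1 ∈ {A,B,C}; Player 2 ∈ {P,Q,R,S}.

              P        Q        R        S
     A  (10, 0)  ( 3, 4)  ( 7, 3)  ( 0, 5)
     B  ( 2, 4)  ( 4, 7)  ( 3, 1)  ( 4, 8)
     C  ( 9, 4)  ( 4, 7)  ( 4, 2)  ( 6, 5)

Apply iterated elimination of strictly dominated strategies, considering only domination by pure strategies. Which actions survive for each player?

P2 drop P (Q beats it: A:4>0 B:7>4 C:7>4)
P2 drop R (Q beats it: A:4>3 B:7>1 C:7>2)
P1 drop A (B beats it: Q:4>3 S:4>0)
P1→{B,C} P2→{Q,S}

Remaining: P1:{B,C} P2:{Q,S}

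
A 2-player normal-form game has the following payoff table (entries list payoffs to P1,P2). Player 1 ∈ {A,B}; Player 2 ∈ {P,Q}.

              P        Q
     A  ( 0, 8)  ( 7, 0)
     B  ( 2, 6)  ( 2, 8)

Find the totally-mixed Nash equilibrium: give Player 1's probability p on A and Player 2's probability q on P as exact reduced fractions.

P1 mixes 1/5 on A; P2 mixes 5/7 on P

P1 indiff ⇒ q·0+(1-q)·7 = q·2+(1-q)·2 ⇒ q(-2) = (1-q)(-5) ⇒ q = 5/7
P2 indiff ⇒ p·8+(1-p)·6 = p·0+(1-p)·8 ⇒ p(8) = (1-p)(2) ⇒ p = 1/5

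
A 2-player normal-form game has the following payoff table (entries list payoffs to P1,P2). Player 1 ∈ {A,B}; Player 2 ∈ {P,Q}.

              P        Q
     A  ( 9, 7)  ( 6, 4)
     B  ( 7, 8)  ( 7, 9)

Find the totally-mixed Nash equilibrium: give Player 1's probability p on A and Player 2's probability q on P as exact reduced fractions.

P1 indiff ⇒ q·9+(1-q)·6 = q·7+(1-q)·7 ⇒ q(2) = (1-q)(1) ⇒ q = 1/3
P2 indiff ⇒ p·7+(1-p)·8 = p·4+(1-p)·9 ⇒ p(3) = (1-p)(1) ⇒ p = 1/4

P1 mixes 1/4 on A; P2 mixes 1/3 on P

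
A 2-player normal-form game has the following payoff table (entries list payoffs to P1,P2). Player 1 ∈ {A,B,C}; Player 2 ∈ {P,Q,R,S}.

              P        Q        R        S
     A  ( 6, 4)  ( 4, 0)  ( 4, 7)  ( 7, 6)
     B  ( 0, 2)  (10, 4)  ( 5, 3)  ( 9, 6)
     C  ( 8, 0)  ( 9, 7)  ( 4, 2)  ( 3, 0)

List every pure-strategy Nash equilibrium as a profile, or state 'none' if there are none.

(A,P): not NE [P1→C gives 8>6; P2→R gives 7>4]
(A,Q): not NE [P1→B gives 10>4; P2→R gives 7>0]
(A,R): not NE [P1→B gives 5>4]
(A,S): not NE [P1→B gives 9>7; P2→R gives 7>6]
(B,P): not NE [P1→C gives 8>0; P2→S gives 6>2]
(B,Q): not NE [P2→S gives 6>4]
(B,R): not NE [P2→S gives 6>3]
(B,S): NE
(C,P): not NE [P2→Q gives 7>0]
(C,Q): not NE [P1→B gives 10>9]
(C,R): not NE [P1→B gives 5>4; P2→Q gives 7>2]
(C,S): not NE [P1→B gives 9>3; P2→Q gives 7>0]

NE set: (B,S)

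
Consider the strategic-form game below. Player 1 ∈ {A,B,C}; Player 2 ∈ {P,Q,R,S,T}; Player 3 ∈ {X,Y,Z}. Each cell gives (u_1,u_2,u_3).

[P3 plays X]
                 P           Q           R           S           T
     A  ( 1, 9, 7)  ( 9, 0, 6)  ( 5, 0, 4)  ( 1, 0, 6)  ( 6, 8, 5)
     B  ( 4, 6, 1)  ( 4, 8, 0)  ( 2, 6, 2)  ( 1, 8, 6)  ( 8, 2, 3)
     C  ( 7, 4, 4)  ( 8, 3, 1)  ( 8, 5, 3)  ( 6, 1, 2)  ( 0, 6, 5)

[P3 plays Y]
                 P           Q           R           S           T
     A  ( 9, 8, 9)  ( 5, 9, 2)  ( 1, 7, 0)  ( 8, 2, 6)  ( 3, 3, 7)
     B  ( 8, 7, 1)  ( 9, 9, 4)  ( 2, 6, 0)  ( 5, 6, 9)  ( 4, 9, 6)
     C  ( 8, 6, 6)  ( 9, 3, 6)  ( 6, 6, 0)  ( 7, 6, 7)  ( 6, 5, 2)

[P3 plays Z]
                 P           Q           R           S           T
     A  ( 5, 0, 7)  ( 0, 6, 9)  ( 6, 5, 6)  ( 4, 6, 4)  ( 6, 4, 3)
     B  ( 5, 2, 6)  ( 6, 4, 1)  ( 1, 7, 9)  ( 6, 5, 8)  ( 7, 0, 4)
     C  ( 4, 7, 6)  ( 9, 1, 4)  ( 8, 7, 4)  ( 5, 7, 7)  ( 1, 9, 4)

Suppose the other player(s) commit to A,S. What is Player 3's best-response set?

argmax u_3 = {X,Y}

u_3(X vs A,S) = 6
u_3(Y vs A,S) = 6
u_3(Z vs A,S) = 4
max payoff 6 at {X,Y}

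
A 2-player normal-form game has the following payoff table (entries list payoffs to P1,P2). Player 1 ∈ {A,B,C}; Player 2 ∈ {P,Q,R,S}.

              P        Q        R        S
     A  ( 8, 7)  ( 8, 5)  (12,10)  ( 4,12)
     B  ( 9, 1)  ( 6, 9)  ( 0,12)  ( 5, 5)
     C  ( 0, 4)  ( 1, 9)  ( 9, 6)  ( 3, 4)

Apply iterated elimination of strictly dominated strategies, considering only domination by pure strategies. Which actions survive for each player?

IESDS → P1:{A,B} P2:{R,S}

P1 drop C (A beats it: P:8>0 Q:8>1 R:12>9 S:4>3)
P2 drop P (R beats it: A:10>7 B:12>1)
P2 drop Q (R beats it: A:10>5 B:12>9)
P1→{A,B} P2→{R,S}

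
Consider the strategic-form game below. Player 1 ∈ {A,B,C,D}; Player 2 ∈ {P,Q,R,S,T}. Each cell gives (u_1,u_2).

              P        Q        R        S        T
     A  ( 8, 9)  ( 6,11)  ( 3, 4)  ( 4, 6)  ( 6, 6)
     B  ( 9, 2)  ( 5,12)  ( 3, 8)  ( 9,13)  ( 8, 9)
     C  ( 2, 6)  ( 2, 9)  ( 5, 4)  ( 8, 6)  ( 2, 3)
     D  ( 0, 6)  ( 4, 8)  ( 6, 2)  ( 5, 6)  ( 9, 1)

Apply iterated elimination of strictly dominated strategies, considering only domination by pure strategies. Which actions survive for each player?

Remaining: P1:{A,B} P2:{Q,S}

P2 drop P (Q beats it: A:11>9 B:12>2 C:9>6 D:8>6)
P2 drop R (Q beats it: A:11>4 B:12>8 C:9>4 D:8>2)
P1 drop C (B beats it: Q:5>2 S:9>8 T:8>2)
P2 drop T (Q beats it: A:11>6 B:12>9 D:8>1)
P1 drop D (B beats it: Q:5>4 S:9>5)
P1→{A,B} P2→{Q,S}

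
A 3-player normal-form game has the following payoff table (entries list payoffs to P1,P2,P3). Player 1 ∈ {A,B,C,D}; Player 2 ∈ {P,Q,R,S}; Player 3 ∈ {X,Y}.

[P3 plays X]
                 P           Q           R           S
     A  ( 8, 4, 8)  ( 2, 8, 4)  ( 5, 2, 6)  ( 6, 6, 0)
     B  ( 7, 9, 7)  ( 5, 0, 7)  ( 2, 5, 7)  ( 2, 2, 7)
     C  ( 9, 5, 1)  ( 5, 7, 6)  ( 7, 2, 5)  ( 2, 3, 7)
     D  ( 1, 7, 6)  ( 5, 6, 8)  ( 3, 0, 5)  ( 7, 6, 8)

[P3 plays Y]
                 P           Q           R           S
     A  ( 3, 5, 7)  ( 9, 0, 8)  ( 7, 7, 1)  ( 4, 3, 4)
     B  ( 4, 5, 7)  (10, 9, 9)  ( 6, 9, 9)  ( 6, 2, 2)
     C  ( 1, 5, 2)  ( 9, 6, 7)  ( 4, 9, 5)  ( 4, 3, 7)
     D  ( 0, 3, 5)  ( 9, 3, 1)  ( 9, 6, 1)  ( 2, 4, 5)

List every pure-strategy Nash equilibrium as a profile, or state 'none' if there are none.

Nash profiles: (B,Q,Y)

(A,P,X): not NE [P1→C gives 9>8; P2→Q gives 8>4]
(A,P,Y): not NE [P1→B gives 4>3; P2→R gives 7>5; P3→X gives 8>7]
(A,Q,X): not NE [P1→D gives 5>2; P3→Y gives 8>4]
(A,Q,Y): not NE [P1→B gives 10>9; P2→R gives 7>0]
(A,R,X): not NE [P1→C gives 7>5; P2→Q gives 8>2]
(A,R,Y): not NE [P1→D gives 9>7; P3→X gives 6>1]
(A,S,X): not NE [P1→D gives 7>6; P2→Q gives 8>6; P3→Y gives 4>0]
(A,S,Y): not NE [P1→B gives 6>4; P2→R gives 7>3]
(B,P,X): not NE [P1→C gives 9>7]
(B,P,Y): not NE [P2→R gives 9>5]
(B,Q,X): not NE [P2→P gives 9>0; P3→Y gives 9>7]
(B,Q,Y): NE
(B,R,X): not NE [P1→C gives 7>2; P2→P gives 9>5; P3→Y gives 9>7]
(B,R,Y): not NE [P1→D gives 9>6]
(B,S,X): not NE [P1→D gives 7>2; P2→P gives 9>2]
(B,S,Y): not NE [P2→R gives 9>2; P3→X gives 7>2]
(C,P,X): not NE [P2→Q gives 7>5; P3→Y gives 2>1]
(C,P,Y): not NE [P1→B gives 4>1; P2→R gives 9>5]
(C,Q,X): not NE [P3→Y gives 7>6]
(C,Q,Y): not NE [P1→B gives 10>9; P2→R gives 9>6]
(C,R,X): not NE [P2→Q gives 7>2]
(C,R,Y): not NE [P1→D gives 9>4]
(C,S,X): not NE [P1→D gives 7>2; P2→Q gives 7>3]
(C,S,Y): not NE [P1→B gives 6>4; P2→R gives 9>3]
(D,P,X): not NE [P1→C gives 9>1]
(D,P,Y): not NE [P1→B gives 4>0; P2→R gives 6>3; P3→X gives 6>5]
(D,Q,X): not NE [P2→P gives 7>6]
(D,Q,Y): not NE [P1→B gives 10>9; P2→R gives 6>3; P3→X gives 8>1]
(D,R,X): not NE [P1→C gives 7>3; P2→P gives 7>0]
(D,R,Y): not NE [P3→X gives 5>1]
(D,S,X): not NE [P2→P gives 7>6]
(D,S,Y): not NE [P1→B gives 6>2; P2→R gives 6>4; P3→X gives 8>5]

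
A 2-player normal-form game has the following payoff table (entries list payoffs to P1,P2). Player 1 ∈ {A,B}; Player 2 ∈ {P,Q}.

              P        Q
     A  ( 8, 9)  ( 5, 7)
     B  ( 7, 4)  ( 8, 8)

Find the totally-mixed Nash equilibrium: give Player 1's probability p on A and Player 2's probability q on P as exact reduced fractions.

P1 indiff ⇒ q·8+(1-q)·5 = q·7+(1-q)·8 ⇒ q(1) = (1-q)(3) ⇒ q = 3/4
P2 indiff ⇒ p·9+(1-p)·4 = p·7+(1-p)·8 ⇒ p(2) = (1-p)(4) ⇒ p = 2/3

(p,q) = (2/3, 3/4)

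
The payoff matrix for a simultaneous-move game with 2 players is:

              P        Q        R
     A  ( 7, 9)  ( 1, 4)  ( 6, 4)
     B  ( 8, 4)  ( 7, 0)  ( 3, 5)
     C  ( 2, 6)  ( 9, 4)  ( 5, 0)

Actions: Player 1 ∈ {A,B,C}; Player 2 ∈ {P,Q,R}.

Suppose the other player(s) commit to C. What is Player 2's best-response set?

u_2(P vs C) = 6
u_2(Q vs C) = 4
u_2(R vs C) = 0
max payoff 6 at {P}

P2 best: {P}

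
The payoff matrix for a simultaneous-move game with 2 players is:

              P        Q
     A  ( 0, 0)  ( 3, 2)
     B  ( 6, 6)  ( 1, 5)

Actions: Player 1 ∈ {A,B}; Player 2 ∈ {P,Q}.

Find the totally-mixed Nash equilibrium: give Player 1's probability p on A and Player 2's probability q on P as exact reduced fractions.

P1 indiff ⇒ q·0+(1-q)·3 = q·6+(1-q)·1 ⇒ q(-6) = (1-q)(-2) ⇒ q = 1/4
P2 indiff ⇒ p·0+(1-p)·6 = p·2+(1-p)·5 ⇒ p(-2) = (1-p)(-1) ⇒ p = 1/3

(p,q) = (1/3, 1/4)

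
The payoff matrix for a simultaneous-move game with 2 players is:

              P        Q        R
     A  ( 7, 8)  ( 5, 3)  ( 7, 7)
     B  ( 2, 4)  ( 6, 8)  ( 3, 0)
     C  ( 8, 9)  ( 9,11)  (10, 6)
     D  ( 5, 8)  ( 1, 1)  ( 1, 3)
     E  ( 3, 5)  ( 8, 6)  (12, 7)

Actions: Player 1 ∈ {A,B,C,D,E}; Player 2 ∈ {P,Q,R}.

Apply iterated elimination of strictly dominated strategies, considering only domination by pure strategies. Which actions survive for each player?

Remaining: P1:{C,E} P2:{Q,R}

P1 drop A (C beats it: P:8>7 Q:9>5 R:10>7)
P1 drop B (C beats it: P:8>2 Q:9>6 R:10>3)
P1 drop D (C beats it: P:8>5 Q:9>1 R:10>1)
P2 drop P (Q beats it: C:11>9 E:6>5)
P1→{C,E} P2→{Q,R}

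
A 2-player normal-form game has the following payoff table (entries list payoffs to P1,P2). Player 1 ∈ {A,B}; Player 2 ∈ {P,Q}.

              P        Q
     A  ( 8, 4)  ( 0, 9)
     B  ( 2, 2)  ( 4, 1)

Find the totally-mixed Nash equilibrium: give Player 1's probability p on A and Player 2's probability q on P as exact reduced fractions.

P1 indiff ⇒ q·8+(1-q)·0 = q·2+(1-q)·4 ⇒ q(6) = (1-q)(4) ⇒ q = 2/5
P2 indiff ⇒ p·4+(1-p)·2 = p·9+(1-p)·1 ⇒ p(-5) = (1-p)(-1) ⇒ p = 1/6

(p,q) = (1/6, 2/5)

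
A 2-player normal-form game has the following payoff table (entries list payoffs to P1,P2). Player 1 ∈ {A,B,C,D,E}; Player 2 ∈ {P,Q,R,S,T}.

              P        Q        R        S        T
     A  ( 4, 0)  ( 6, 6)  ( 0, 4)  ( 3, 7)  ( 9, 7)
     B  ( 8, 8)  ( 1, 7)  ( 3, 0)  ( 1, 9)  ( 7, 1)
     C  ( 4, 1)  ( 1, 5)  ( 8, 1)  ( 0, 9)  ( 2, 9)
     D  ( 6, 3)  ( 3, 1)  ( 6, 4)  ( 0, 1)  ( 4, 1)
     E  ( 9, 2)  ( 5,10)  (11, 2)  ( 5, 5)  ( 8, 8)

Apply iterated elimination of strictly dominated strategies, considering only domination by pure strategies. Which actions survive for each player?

Remaining: P1:{A,E} P2:{Q,S,T}

P1 drop B (E beats it: P:9>8 Q:5>1 R:11>3 S:5>1 T:8>7)
P1 drop C (E beats it: P:9>4 Q:5>1 R:11>8 S:5>0 T:8>2)
P1 drop D (E beats it: P:9>6 Q:5>3 R:11>6 S:5>0 T:8>4)
P2 drop P (Q beats it: A:6>0 E:10>2)
P2 drop R (Q beats it: A:6>4 E:10>2)
P1→{A,E} P2→{Q,S,T}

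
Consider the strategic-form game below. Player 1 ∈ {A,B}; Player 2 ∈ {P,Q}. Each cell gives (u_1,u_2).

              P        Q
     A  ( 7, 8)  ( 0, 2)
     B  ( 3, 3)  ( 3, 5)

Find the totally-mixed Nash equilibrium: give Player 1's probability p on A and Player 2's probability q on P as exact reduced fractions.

P1 mixes 1/4 on A; P2 mixes 3/7 on P

P1 indiff ⇒ q·7+(1-q)·0 = q·3+(1-q)·3 ⇒ q(4) = (1-q)(3) ⇒ q = 3/7
P2 indiff ⇒ p·8+(1-p)·3 = p·2+(1-p)·5 ⇒ p(6) = (1-p)(2) ⇒ p = 1/4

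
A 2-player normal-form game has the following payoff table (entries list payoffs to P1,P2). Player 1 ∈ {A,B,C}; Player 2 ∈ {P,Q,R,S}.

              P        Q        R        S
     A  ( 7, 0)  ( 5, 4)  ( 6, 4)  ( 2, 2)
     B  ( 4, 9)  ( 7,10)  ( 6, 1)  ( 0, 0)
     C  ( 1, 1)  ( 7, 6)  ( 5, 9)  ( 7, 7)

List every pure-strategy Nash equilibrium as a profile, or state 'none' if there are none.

(A,P): not NE [P2→R gives 4>0]
(A,Q): not NE [P1→C gives 7>5]
(A,R): NE
(A,S): not NE [P1→C gives 7>2; P2→R gives 4>2]
(B,P): not NE [P1→A gives 7>4; P2→Q gives 10>9]
(B,Q): NE
(B,R): not NE [P2→Q gives 10>1]
(B,S): not NE [P1→C gives 7>0; P2→Q gives 10>0]
(C,P): not NE [P1→A gives 7>1; P2→R gives 9>1]
(C,Q): not NE [P2→R gives 9>6]
(C,R): not NE [P1→B gives 6>5]
(C,S): not NE [P2→R gives 9>7]

NE set: (A,R), (B,Q)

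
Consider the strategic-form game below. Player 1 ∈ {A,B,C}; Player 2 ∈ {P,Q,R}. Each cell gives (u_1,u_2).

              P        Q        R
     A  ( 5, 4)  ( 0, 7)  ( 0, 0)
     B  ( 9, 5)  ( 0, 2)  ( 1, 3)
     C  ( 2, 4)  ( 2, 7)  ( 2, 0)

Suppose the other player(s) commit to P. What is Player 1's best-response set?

u_1(A vs P) = 5
u_1(B vs P) = 9
u_1(C vs P) = 2
max payoff 9 at {B}

BR_1 = {B}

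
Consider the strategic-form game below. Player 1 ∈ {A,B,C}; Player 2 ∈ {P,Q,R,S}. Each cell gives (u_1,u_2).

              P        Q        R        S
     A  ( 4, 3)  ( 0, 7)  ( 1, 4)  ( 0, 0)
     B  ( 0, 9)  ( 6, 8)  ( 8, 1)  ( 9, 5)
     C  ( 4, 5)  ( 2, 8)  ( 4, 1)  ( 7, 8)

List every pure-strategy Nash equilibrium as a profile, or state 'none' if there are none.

(A,P): not NE [P2→Q gives 7>3]
(A,Q): not NE [P1→B gives 6>0]
(A,R): not NE [P1→B gives 8>1; P2→Q gives 7>4]
(A,S): not NE [P1→B gives 9>0; P2→Q gives 7>0]
(B,P): not NE [P1→C gives 4>0]
(B,Q): not NE [P2→P gives 9>8]
(B,R): not NE [P2→P gives 9>1]
(B,S): not NE [P2→P gives 9>5]
(C,P): not NE [P2→S gives 8>5]
(C,Q): not NE [P1→B gives 6>2]
(C,R): not NE [P1→B gives 8>4; P2→S gives 8>1]
(C,S): not NE [P1→B gives 9>7]

No pure NE.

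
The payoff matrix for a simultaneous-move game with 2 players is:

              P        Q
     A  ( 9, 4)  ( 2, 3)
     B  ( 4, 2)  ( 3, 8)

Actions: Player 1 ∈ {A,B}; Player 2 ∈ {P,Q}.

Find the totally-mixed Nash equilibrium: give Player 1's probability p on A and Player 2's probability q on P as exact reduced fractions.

P1 indiff ⇒ q·9+(1-q)·2 = q·4+(1-q)·3 ⇒ q(5) = (1-q)(1) ⇒ q = 1/6
P2 indiff ⇒ p·4+(1-p)·2 = p·3+(1-p)·8 ⇒ p(1) = (1-p)(6) ⇒ p = 6/7

(p,q) = (6/7, 1/6)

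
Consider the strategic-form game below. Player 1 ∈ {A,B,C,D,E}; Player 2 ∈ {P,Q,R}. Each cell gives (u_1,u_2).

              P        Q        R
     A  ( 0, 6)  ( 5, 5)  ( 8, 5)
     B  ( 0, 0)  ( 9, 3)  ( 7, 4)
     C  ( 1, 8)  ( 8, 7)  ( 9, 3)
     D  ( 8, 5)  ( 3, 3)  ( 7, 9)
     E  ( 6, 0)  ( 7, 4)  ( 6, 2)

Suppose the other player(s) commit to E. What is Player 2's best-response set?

u_2(P vs E) = 0
u_2(Q vs E) = 4
u_2(R vs E) = 2
max payoff 4 at {Q}

BR_2 = {Q}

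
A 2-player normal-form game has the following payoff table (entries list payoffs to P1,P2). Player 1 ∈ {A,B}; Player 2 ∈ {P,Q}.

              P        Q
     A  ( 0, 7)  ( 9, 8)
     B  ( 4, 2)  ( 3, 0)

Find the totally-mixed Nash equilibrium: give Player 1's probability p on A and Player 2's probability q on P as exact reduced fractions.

P1 mixes 2/3 on A; P2 mixes 3/5 on P

P1 indiff ⇒ q·0+(1-q)·9 = q·4+(1-q)·3 ⇒ q(-4) = (1-q)(-6) ⇒ q = 3/5
P2 indiff ⇒ p·7+(1-p)·2 = p·8+(1-p)·0 ⇒ p(-1) = (1-p)(-2) ⇒ p = 2/3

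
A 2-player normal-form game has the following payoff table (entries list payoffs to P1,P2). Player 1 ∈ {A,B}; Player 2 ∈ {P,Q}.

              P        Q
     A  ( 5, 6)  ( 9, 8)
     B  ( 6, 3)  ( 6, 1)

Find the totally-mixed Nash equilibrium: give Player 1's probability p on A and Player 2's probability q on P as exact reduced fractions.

P1 indiff ⇒ q·5+(1-q)·9 = q·6+(1-q)·6 ⇒ q(-1) = (1-q)(-3) ⇒ q = 3/4
P2 indiff ⇒ p·6+(1-p)·3 = p·8+(1-p)·1 ⇒ p(-2) = (1-p)(-2) ⇒ p = 1/2

(p,q) = (1/2, 3/4)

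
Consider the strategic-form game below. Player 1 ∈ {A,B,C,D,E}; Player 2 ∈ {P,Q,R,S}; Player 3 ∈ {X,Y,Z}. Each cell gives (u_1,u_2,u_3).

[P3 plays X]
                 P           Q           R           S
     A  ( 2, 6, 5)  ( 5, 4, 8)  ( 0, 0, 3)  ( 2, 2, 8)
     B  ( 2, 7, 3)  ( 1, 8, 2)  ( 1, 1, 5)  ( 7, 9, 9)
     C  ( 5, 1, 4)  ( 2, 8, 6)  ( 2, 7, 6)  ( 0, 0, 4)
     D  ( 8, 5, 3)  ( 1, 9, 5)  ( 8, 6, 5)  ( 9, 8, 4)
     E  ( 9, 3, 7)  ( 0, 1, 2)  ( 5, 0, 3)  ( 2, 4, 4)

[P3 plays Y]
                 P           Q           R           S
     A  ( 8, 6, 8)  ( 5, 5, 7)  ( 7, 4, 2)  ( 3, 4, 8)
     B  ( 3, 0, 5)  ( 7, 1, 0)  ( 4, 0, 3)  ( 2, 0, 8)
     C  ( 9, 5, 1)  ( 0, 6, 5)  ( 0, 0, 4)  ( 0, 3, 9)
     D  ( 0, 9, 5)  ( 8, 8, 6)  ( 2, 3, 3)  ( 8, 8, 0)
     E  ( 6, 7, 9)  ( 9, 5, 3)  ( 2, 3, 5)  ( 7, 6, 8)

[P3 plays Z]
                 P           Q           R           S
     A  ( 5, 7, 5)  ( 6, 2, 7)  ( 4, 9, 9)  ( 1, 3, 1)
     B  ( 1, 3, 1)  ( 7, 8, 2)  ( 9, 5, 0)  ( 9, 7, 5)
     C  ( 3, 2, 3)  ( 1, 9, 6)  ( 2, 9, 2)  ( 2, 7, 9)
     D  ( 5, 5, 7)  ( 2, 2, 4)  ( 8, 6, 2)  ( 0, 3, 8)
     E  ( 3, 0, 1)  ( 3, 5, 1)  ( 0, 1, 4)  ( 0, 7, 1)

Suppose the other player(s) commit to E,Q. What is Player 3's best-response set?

BR_3 = {Y}

u_3(X vs E,Q) = 2
u_3(Y vs E,Q) = 3
u_3(Z vs E,Q) = 1
max payoff 3 at {Y}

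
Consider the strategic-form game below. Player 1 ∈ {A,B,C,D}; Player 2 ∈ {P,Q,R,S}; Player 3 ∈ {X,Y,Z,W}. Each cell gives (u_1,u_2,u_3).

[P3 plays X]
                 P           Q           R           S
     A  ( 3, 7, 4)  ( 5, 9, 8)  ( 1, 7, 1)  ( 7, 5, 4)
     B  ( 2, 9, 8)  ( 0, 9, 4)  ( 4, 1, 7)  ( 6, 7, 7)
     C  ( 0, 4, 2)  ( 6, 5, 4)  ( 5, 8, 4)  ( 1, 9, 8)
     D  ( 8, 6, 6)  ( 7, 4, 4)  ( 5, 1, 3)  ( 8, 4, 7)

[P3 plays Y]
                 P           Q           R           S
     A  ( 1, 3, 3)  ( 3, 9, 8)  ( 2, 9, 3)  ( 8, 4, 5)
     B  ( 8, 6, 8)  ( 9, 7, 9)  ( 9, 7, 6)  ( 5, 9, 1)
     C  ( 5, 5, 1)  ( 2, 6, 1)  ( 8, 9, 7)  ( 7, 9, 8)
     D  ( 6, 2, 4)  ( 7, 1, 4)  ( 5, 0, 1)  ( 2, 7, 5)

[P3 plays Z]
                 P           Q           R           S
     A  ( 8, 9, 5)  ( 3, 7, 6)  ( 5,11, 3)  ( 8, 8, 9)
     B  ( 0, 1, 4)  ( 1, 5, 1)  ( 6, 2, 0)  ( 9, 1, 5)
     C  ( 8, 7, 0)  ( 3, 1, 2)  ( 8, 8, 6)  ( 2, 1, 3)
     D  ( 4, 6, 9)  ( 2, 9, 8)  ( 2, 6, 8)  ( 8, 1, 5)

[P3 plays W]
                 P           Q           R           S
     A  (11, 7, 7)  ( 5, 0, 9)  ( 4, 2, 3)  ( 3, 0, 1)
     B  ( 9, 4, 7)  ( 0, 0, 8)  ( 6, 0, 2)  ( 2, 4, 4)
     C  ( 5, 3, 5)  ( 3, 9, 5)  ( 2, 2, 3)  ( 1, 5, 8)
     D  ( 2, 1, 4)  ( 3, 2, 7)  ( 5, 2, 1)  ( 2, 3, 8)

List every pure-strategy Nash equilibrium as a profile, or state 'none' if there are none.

(A,P,X): not NE [P1→D gives 8>3; P2→Q gives 9>7; P3→W gives 7>4]
(A,P,Y): not NE [P1→B gives 8>1; P2→R gives 9>3; P3→W gives 7>3]
(A,P,Z): not NE [P2→R gives 11>9; P3→W gives 7>5]
(A,P,W): NE
(A,Q,X): not NE [P1→D gives 7>5; P3→W gives 9>8]
(A,Q,Y): not NE [P1→B gives 9>3; P3→W gives 9>8]
(A,Q,Z): not NE [P2→R gives 11>7; P3→W gives 9>6]
(A,Q,W): not NE [P2→P gives 7>0]
(A,R,X): not NE [P1→D gives 5>1; P2→Q gives 9>7; P3→W gives 3>1]
(A,R,Y): not NE [P1→B gives 9>2]
(A,R,Z): not NE [P1→C gives 8>5]
(A,R,W): not NE [P1→B gives 6>4; P2→P gives 7>2]
(A,S,X): not NE [P1→D gives 8>7; P2→Q gives 9>5; P3→Z gives 9>4]
(A,S,Y): not NE [P2→R gives 9>4; P3→Z gives 9>5]
(A,S,Z): not NE [P1→B gives 9>8; P2→R gives 11>8]
(A,S,W): not NE [P2→P gives 7>0; P3→Z gives 9>1]
(B,P,X): not NE [P1→D gives 8>2]
(B,P,Y): not NE [P2→S gives 9>6]
(B,P,Z): not NE [P1→C gives 8>0; P2→Q gives 5>1; P3→Y gives 8>4]
(B,P,W): not NE [P1→A gives 11>9; P3→Y gives 8>7]
(B,Q,X): not NE [P1→D gives 7>0; P3→Y gives 9>4]
(B,Q,Y): not NE [P2→S gives 9>7]
(B,Q,Z): not NE [P1→C gives 3>1; P3→Y gives 9>1]
(B,Q,W): not NE [P1→A gives 5>0; P2→S gives 4>0; P3→Y gives 9>8]
(B,R,X): not NE [P1→D gives 5>4; P2→Q gives 9>1]
(B,R,Y): not NE [P2→S gives 9>7; P3→X gives 7>6]
(B,R,Z): not NE [P1→C gives 8>6; P2→Q gives 5>2; P3→X gives 7>0]
(B,R,W): not NE [P2→S gives 4>0; P3→X gives 7>2]
(B,S,X): not NE [P1→D gives 8>6; P2→Q gives 9>7]
(B,S,Y): not NE [P1→A gives 8>5; P3→X gives 7>1]
(B,S,Z): not NE [P2→Q gives 5>1; P3→X gives 7>5]
(B,S,W): not NE [P1→A gives 3>2; P3→X gives 7>4]
(C,P,X): not NE [P1→D gives 8>0; P2→S gives 9>4; P3→W gives 5>2]
(C,P,Y): not NE [P1→B gives 8>5; P2→S gives 9>5; P3→W gives 5>1]
(C,P,Z): not NE [P2→R gives 8>7; P3→W gives 5>0]
(C,P,W): not NE [P1→A gives 11>5; P2→Q gives 9>3]
(C,Q,X): not NE [P1→D gives 7>6; P2→S gives 9>5; P3→W gives 5>4]
(C,Q,Y): not NE [P1→B gives 9>2; P2→S gives 9>6; P3→W gives 5>1]
(C,Q,Z): not NE [P2→R gives 8>1; P3→W gives 5>2]
(C,Q,W): not NE [P1→A gives 5>3]
(C,R,X): not NE [P2→S gives 9>8; P3→Y gives 7>4]
(C,R,Y): not NE [P1→B gives 9>8]
(C,R,Z): not NE [P3→Y gives 7>6]
(C,R,W): not NE [P1→B gives 6>2; P2→Q gives 9>2; P3→Y gives 7>3]
(C,S,X): not NE [P1→D gives 8>1]
(C,S,Y): not NE [P1→A gives 8>7]
(C,S,Z): not NE [P1→B gives 9>2; P2→R gives 8>1; P3→W gives 8>3]
(C,S,W): not NE [P1→A gives 3>1; P2→Q gives 9>5]
(D,P,X): not NE [P3→Z gives 9>6]
(D,P,Y): not NE [P1→B gives 8>6; P2→S gives 7>2; P3→Z gives 9>4]
(D,P,Z): not NE [P1→C gives 8>4; P2→Q gives 9>6]
(D,P,W): not NE [P1→A gives 11>2; P2→S gives 3>1; P3→Z gives 9>4]
(D,Q,X): not NE [P2→P gives 6>4; P3→Z gives 8>4]
(D,Q,Y): not NE [P1→B gives 9>7; P2→S gives 7>1; P3→Z gives 8>4]
(D,Q,Z): not NE [P1→C gives 3>2]
(D,Q,W): not NE [P1→A gives 5>3; P2→S gives 3>2; P3→Z gives 8>7]
(D,R,X): not NE [P2→P gives 6>1; P3→Z gives 8>3]
(D,R,Y): not NE [P1→B gives 9>5; P2→S gives 7>0; P3→Z gives 8>1]
(D,R,Z): not NE [P1→C gives 8>2; P2→Q gives 9>6]
(D,R,W): not NE [P1→B gives 6>5; P2→S gives 3>2; P3→Z gives 8>1]
(D,S,X): not NE [P2→P gives 6>4; P3→W gives 8>7]
(D,S,Y): not NE [P1→A gives 8>2; P3→W gives 8>5]
(D,S,Z): not NE [P1→B gives 9>8; P2→Q gives 9>1; P3→W gives 8>5]
(D,S,W): not NE [P1→A gives 3>2]

Nash profiles: (A,P,W)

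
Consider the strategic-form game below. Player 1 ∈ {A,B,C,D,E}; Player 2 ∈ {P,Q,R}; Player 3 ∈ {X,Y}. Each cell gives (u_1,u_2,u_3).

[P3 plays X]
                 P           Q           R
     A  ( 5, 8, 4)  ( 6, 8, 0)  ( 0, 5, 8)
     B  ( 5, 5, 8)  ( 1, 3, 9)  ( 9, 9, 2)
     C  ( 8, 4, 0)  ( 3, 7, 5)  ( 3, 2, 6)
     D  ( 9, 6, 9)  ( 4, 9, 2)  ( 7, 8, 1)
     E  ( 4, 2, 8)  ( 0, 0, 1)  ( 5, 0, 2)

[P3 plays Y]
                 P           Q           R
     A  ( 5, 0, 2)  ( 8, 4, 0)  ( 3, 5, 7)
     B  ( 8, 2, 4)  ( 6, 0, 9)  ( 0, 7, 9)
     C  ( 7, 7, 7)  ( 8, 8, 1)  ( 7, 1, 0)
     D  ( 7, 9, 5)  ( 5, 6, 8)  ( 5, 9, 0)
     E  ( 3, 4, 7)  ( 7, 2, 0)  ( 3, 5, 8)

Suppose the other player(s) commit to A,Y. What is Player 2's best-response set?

u_2(P vs A,Y) = 0
u_2(Q vs A,Y) = 4
u_2(R vs A,Y) = 5
max payoff 5 at {R}

argmax u_2 = {R}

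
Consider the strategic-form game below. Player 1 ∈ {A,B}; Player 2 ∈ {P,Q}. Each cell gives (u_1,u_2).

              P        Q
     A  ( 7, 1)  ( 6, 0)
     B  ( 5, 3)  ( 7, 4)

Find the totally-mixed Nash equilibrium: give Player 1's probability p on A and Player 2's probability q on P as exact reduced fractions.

P1 indiff ⇒ q·7+(1-q)·6 = q·5+(1-q)·7 ⇒ q(2) = (1-q)(1) ⇒ q = 1/3
P2 indiff ⇒ p·1+(1-p)·3 = p·0+(1-p)·4 ⇒ p(1) = (1-p)(1) ⇒ p = 1/2

P1 mixes 1/2 on A; P2 mixes 1/3 on P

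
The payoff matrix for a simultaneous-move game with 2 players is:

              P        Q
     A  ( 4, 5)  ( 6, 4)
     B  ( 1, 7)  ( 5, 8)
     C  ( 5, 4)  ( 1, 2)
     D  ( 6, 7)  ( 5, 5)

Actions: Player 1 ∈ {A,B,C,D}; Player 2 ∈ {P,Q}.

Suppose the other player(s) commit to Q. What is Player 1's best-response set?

P1 best: {A}

u_1(A vs Q) = 6
u_1(B vs Q) = 5
u_1(C vs Q) = 1
u_1(D vs Q) = 5
max payoff 6 at {A}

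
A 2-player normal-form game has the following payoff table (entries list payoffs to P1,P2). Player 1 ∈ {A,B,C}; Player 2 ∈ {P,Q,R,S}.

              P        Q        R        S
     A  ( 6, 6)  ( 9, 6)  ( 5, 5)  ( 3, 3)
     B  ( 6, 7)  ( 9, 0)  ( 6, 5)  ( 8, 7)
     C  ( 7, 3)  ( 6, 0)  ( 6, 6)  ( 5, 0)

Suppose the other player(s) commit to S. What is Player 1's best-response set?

argmax u_1 = {B}

u_1(A vs S) = 3
u_1(B vs S) = 8
u_1(C vs S) = 5
max payoff 8 at {B}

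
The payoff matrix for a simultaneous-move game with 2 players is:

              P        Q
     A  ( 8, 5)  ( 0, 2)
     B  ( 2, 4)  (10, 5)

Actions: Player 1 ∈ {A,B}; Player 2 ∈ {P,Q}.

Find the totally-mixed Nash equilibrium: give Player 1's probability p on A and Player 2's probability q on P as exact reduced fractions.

P1 indiff ⇒ q·8+(1-q)·0 = q·2+(1-q)·10 ⇒ q(6) = (1-q)(10) ⇒ q = 5/8
P2 indiff ⇒ p·5+(1-p)·4 = p·2+(1-p)·5 ⇒ p(3) = (1-p)(1) ⇒ p = 1/4

p=1/4, q=5/8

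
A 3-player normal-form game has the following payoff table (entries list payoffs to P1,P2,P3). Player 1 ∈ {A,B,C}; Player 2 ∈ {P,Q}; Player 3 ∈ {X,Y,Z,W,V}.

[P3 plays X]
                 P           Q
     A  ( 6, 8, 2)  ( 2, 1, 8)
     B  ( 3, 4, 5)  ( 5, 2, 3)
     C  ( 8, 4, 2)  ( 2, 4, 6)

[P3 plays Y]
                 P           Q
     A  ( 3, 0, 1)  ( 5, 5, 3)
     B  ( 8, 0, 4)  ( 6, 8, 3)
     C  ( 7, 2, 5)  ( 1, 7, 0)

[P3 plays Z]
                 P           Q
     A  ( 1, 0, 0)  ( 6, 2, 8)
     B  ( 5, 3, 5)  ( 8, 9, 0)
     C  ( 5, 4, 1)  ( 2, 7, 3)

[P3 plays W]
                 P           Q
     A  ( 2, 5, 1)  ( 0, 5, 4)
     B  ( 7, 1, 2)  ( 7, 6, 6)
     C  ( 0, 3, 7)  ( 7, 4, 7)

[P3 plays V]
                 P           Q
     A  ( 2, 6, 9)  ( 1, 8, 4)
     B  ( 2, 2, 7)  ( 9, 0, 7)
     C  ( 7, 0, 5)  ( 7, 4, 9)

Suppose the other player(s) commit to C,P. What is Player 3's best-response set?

BR_3 = {W}

u_3(X vs C,P) = 2
u_3(Y vs C,P) = 5
u_3(Z vs C,P) = 1
u_3(W vs C,P) = 7
u_3(V vs C,P) = 5
max payoff 7 at {W}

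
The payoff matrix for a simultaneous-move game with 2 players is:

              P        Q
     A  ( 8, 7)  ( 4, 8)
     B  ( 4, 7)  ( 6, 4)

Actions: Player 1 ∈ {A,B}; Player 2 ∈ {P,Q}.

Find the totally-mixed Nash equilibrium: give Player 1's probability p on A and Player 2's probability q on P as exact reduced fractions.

p=3/4, q=1/3

P1 indiff ⇒ q·8+(1-q)·4 = q·4+(1-q)·6 ⇒ q(4) = (1-q)(2) ⇒ q = 1/3
P2 indiff ⇒ p·7+(1-p)·7 = p·8+(1-p)·4 ⇒ p(-1) = (1-p)(-3) ⇒ p = 3/4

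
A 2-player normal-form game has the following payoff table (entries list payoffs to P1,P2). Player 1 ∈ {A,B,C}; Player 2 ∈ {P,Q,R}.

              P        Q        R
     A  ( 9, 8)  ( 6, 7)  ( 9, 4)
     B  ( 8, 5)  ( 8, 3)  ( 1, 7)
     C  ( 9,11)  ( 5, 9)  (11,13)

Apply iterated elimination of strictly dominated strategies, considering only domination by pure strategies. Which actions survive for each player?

Remaining: P1:{A,C} P2:{P,R}

P2 drop Q (P beats it: A:8>7 B:5>3 C:11>9)
P1 drop B (A beats it: P:9>8 R:9>1)
P1→{A,C} P2→{P,R}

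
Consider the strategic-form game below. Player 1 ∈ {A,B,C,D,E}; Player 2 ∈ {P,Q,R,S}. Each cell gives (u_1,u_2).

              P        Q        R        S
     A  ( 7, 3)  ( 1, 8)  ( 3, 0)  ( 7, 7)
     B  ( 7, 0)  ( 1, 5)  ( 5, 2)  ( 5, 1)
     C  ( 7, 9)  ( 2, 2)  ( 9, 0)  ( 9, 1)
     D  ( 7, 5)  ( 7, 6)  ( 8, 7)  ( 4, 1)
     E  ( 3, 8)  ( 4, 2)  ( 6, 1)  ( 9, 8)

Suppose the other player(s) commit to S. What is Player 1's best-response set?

u_1(A vs S) = 7
u_1(B vs S) = 5
u_1(C vs S) = 9
u_1(D vs S) = 4
u_1(E vs S) = 9
max payoff 9 at {C,E}

argmax u_1 = {C,E}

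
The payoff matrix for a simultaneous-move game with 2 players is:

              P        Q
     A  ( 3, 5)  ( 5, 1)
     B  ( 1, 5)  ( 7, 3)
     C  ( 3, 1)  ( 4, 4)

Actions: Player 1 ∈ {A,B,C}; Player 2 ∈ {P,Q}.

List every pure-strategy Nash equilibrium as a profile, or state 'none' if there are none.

NE set: (A,P)

(A,P): NE
(A,Q): not NE [P1→B gives 7>5; P2→P gives 5>1]
(B,P): not NE [P1→C gives 3>1]
(B,Q): not NE [P2→P gives 5>3]
(C,P): not NE [P2→Q gives 4>1]
(C,Q): not NE [P1→B gives 7>4]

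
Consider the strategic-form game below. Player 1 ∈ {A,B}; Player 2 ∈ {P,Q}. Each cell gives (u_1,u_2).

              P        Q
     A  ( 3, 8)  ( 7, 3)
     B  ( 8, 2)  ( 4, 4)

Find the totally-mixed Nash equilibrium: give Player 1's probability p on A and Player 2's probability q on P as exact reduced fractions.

P1 indiff ⇒ q·3+(1-q)·7 = q·8+(1-q)·4 ⇒ q(-5) = (1-q)(-3) ⇒ q = 3/8
P2 indiff ⇒ p·8+(1-p)·2 = p·3+(1-p)·4 ⇒ p(5) = (1-p)(2) ⇒ p = 2/7

p=2/7, q=3/8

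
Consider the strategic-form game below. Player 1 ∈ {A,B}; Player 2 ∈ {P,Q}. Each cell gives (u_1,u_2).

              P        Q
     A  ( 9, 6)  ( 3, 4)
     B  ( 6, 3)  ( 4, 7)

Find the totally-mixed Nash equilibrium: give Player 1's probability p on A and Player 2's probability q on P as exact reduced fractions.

p=2/3, q=1/4

P1 indiff ⇒ q·9+(1-q)·3 = q·6+(1-q)·4 ⇒ q(3) = (1-q)(1) ⇒ q = 1/4
P2 indiff ⇒ p·6+(1-p)·3 = p·4+(1-p)·7 ⇒ p(2) = (1-p)(4) ⇒ p = 2/3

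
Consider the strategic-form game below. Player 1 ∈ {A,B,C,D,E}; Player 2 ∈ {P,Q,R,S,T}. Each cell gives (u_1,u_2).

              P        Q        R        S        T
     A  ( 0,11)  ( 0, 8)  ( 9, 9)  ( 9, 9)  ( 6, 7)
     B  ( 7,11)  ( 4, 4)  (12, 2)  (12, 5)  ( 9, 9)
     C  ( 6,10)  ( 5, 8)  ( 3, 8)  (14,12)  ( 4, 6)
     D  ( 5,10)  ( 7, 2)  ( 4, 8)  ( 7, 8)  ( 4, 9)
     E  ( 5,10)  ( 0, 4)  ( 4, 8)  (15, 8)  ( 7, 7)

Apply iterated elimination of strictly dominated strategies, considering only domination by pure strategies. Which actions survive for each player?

IESDS → P1:{B,C,E} P2:{P,S}

P1 drop A (B beats it: P:7>0 Q:4>0 R:12>9 S:12>9 T:9>6)
P2 drop Q (P beats it: B:11>4 C:10>8 D:10>2 E:10>4)
P1 drop D (B beats it: P:7>5 R:12>4 S:12>7 T:9>4)
P2 drop R (P beats it: B:11>2 C:10>8 E:10>8)
P2 drop T (P beats it: B:11>9 C:10>6 E:10>7)
P1→{B,C,E} P2→{P,S}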